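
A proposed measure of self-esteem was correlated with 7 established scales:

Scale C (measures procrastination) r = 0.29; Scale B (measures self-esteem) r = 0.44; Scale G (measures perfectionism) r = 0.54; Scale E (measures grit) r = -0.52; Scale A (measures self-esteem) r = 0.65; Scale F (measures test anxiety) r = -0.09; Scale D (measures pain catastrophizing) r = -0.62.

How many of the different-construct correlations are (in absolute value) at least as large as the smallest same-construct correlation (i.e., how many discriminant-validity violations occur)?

3

Convergent (same construct = self-esteem): Scale B, Scale A.
Smallest convergent = 0.44. Discriminant |r|: 0.29, 0.54, 0.52, 0.09, 0.62; count ≥ 0.44 → 3.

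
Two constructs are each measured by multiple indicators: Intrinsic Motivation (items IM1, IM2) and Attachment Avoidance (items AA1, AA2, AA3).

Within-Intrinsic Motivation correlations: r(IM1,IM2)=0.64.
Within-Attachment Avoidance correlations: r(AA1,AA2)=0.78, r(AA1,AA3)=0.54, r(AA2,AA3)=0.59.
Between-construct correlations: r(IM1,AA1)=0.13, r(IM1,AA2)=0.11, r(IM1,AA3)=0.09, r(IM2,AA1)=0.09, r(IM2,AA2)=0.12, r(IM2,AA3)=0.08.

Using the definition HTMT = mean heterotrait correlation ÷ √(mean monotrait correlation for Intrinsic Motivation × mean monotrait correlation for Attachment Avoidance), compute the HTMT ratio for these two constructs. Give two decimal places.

Between-construct mean = 0.62/6 = 0.1033.
Mean within-IM = 0.64/1 = 0.6400; mean within-AA = 1.91/3 = 0.6367.
Geometric mean = √(0.6400 × 0.6367) = 0.6383.
HTMT = 0.1033 / 0.6383 = 0.16.

0.16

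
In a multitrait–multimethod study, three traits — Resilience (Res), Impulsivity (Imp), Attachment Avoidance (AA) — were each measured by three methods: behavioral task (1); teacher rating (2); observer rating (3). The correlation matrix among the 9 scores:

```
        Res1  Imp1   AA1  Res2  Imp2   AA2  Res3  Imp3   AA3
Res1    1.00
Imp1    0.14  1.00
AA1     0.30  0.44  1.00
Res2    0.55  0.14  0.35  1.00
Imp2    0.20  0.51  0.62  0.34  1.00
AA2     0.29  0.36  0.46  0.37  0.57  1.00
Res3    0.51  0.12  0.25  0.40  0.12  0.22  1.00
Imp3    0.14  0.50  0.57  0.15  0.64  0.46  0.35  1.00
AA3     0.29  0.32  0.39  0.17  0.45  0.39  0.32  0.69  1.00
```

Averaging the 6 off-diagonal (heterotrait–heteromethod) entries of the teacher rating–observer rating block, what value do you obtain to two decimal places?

0.26

HTHM values (method 2 × method 3): 0.15, 0.17, 0.12, 0.45, 0.22, 0.46; mean = 1.57/6 = 0.26.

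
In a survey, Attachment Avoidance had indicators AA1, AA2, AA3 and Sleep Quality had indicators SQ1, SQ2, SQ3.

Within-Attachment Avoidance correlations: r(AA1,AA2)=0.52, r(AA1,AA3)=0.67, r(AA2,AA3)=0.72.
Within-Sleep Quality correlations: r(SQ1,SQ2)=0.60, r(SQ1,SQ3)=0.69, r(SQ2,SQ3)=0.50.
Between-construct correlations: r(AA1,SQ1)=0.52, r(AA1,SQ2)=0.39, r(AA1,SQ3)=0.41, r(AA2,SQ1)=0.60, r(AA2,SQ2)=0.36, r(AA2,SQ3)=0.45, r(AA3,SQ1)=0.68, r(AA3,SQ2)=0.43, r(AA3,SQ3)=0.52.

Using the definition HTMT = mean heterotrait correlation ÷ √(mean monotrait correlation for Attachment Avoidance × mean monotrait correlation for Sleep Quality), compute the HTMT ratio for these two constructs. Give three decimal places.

0.786

Mean between = 4.36/9 = 0.4844.
Mean within-AA = 1.91/3 = 0.6367; mean within-SQ = 1.79/3 = 0.5967.
Geometric mean = √(0.6367 × 0.5967) = 0.6164.
HTMT = 0.4844 / 0.6164 = 0.786.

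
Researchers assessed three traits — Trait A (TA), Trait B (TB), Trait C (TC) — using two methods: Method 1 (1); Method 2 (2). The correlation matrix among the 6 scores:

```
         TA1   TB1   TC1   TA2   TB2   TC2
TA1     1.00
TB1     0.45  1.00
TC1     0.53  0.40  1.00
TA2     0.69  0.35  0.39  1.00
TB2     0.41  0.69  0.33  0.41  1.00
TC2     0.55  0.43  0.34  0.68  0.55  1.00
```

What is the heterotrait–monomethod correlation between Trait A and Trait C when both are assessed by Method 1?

0.53

Different traits, same method: r(TA1, TC1) = 0.53.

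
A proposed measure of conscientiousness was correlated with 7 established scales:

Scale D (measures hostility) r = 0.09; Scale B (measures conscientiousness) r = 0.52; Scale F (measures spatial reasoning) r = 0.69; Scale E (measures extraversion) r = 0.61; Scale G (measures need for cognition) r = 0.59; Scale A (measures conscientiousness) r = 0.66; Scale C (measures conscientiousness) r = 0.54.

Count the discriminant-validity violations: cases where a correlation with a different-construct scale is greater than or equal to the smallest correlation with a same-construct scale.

3

Convergent (same construct = conscientiousness): Scale B, Scale A, Scale C.
Smallest convergent = 0.52. Discriminant values: 0.09, 0.69, 0.61, 0.59; count ≥ 0.52 → 3.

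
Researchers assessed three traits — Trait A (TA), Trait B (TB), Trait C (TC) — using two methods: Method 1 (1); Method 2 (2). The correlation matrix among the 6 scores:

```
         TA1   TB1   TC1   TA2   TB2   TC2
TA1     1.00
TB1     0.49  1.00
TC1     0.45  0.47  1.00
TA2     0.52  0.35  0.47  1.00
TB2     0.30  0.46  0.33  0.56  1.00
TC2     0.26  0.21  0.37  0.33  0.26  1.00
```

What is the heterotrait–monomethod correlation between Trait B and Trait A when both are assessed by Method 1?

0.49

Different traits, same method: r(TB1, TA1) = 0.49.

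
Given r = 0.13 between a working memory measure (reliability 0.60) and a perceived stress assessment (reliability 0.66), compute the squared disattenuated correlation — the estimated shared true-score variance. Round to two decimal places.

0.04

Disattenuated r = 0.13 / √(0.60 × 0.66) = 0.13 / 0.6293 = 0.2066.
Shared true-score variance = 0.2066² = 0.0427 ≈ 0.04.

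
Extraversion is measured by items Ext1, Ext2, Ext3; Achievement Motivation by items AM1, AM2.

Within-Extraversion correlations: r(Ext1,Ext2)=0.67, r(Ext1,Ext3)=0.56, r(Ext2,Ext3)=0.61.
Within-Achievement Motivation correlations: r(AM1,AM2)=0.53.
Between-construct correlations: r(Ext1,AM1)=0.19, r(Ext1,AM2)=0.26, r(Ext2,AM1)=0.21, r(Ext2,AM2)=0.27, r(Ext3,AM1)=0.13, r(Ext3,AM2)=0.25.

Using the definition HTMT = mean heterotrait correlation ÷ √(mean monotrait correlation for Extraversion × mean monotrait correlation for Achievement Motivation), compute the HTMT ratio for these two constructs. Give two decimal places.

0.38

Between-construct mean = 1.31/6 = 0.2183.
Mean within-Ext = 1.84/3 = 0.6133; mean within-AM = 0.53/1 = 0.5300.
Geometric mean = √(0.6133 × 0.5300) = 0.5701.
HTMT = 0.2183 / 0.5701 = 0.38.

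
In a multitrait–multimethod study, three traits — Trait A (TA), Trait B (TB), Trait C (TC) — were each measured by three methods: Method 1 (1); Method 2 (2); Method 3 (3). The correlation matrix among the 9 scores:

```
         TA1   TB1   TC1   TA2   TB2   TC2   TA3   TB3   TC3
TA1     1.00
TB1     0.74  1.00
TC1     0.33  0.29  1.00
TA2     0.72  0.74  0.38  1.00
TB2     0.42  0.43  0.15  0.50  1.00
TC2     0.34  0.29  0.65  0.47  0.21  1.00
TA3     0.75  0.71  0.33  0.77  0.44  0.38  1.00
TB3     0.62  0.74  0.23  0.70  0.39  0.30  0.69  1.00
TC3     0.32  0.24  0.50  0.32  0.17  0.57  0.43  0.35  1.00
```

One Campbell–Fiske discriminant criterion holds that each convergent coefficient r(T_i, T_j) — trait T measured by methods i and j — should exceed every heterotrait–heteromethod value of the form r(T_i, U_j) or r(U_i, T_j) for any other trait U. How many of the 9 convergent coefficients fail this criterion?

Each convergent coefficient versus the relevant comparison correlations:
TA (methods 1·2): 0.72 vs {0.42, 0.74, 0.34, 0.38} → fail.
TA (methods 1·3): 0.75 vs {0.62, 0.71, 0.32, 0.33} → pass.
TA (methods 2·3): 0.77 vs {0.70, 0.44, 0.32, 0.38} → pass.
TB (methods 1·2): 0.43 vs {0.74, 0.42, 0.29, 0.15} → fail.
TB (methods 1·3): 0.74 vs {0.71, 0.62, 0.24, 0.23} → pass.
TB (methods 2·3): 0.39 vs {0.44, 0.70, 0.17, 0.30} → fail.
TC (methods 1·2): 0.65 vs {0.38, 0.34, 0.15, 0.29} → pass.
TC (methods 1·3): 0.50 vs {0.33, 0.32, 0.23, 0.24} → pass.
TC (methods 2·3): 0.57 vs {0.38, 0.32, 0.30, 0.17} → pass.
3 of 9 fail.

3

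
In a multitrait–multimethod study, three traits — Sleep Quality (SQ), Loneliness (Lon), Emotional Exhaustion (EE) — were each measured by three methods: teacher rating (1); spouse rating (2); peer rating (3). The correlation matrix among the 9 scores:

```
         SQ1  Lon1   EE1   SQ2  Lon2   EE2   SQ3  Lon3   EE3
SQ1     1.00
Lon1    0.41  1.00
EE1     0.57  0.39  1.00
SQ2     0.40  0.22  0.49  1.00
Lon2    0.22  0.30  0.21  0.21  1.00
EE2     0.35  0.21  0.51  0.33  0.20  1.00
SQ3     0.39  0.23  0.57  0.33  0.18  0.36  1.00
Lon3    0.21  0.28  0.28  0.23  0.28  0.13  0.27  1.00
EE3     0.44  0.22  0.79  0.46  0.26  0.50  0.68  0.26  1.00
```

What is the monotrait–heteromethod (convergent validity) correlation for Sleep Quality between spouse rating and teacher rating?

0.40

Same trait (SQ), different methods: r(SQ2, SQ1) = 0.40.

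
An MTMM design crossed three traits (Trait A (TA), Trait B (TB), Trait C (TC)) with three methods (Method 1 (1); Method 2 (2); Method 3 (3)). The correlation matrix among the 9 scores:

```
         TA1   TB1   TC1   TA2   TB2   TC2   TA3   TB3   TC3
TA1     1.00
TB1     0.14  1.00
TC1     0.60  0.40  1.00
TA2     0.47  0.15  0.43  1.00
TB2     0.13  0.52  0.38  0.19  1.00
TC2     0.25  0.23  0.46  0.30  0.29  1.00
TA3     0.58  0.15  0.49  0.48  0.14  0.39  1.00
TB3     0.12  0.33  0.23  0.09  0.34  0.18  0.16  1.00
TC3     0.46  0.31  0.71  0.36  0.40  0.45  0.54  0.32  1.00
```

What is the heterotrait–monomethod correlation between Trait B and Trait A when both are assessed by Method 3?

0.16

Different traits, same method: r(TB3, TA3) = 0.16.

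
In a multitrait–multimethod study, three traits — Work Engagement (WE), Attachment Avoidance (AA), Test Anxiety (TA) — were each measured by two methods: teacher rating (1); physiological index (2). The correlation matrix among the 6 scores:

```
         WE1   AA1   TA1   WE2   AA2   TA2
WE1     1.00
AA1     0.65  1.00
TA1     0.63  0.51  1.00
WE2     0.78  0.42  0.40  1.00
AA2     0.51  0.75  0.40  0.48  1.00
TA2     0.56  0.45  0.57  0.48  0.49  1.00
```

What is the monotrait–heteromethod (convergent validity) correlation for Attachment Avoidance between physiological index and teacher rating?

Same trait (AA), different methods: r(AA2, AA1) = 0.75.

0.75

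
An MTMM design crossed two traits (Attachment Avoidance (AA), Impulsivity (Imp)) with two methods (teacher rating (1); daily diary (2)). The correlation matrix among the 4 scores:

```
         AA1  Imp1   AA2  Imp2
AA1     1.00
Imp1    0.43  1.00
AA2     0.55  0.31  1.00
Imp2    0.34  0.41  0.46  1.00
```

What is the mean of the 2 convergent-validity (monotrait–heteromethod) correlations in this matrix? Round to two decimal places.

Convergent values: 0.55, 0.41; mean = 0.96/2 = 0.48.

0.48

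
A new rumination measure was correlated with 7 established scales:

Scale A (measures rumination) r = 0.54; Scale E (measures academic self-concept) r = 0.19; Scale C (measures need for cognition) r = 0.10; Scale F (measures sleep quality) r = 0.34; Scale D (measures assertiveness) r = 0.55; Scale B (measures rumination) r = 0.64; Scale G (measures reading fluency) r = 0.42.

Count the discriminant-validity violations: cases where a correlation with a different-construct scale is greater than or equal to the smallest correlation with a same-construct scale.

Convergent (same construct = rumination): Scale A, Scale B.
Smallest convergent = 0.54. Discriminant values: 0.19, 0.10, 0.34, 0.55, 0.42; count ≥ 0.54 → 1.

1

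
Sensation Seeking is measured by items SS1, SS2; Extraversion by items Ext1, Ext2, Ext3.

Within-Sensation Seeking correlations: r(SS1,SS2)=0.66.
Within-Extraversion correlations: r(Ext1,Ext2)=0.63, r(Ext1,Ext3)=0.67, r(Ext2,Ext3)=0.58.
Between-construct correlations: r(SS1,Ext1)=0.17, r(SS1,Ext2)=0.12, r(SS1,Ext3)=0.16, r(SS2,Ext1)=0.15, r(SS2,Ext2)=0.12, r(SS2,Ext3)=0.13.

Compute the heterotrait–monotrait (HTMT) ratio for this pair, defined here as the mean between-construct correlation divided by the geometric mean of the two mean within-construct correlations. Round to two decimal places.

Mean heterotrait r = 0.85/6 = 0.1417.
Mean within-SS = 0.66/1 = 0.6600; mean within-Ext = 1.88/3 = 0.6267.
Geometric mean = √(0.6600 × 0.6267) = 0.6431.
HTMT = 0.1417 / 0.6431 = 0.22.

0.22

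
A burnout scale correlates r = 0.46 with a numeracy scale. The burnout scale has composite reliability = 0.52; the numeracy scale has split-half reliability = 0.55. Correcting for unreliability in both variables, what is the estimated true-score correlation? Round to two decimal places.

0.86

r_true = r_obs / √(r_xx · r_yy) = 0.46 / √(0.52 × 0.55) = 0.46 / √0.2860 = 0.46 / 0.5348 ≈ 0.86.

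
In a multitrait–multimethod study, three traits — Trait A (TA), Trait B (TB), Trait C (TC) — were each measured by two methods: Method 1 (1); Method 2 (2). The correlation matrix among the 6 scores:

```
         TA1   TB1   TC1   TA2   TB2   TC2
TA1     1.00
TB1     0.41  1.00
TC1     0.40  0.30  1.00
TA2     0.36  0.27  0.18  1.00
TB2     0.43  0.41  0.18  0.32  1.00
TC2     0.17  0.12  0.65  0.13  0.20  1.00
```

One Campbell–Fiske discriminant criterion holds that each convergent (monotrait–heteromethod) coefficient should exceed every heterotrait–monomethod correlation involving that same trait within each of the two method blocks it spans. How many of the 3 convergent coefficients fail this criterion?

2

Convergent coefficients and their comparison sets:
TA (methods 1·2): 0.36 vs {0.41, 0.32, 0.40, 0.13} → fail.
TB (methods 1·2): 0.41 vs {0.41, 0.32, 0.30, 0.20} → fail.
TC (methods 1·2): 0.65 vs {0.40, 0.13, 0.30, 0.20} → pass.
2 of 3 fail.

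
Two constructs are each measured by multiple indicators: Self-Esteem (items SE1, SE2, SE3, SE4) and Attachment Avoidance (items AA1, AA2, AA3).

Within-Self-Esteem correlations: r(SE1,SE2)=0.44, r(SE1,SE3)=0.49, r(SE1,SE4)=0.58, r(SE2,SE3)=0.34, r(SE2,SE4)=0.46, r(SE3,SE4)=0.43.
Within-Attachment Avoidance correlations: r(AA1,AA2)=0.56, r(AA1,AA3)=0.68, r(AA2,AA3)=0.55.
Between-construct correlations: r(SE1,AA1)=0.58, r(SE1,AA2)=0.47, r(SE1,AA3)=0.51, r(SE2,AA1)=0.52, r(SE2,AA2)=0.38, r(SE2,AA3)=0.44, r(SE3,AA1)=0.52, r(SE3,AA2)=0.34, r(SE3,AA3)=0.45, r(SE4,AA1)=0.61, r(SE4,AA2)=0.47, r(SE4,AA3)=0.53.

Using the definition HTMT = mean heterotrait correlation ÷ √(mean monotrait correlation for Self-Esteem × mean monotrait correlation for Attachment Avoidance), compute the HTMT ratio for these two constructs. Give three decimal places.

0.929

Mean heterotrait r = 5.82/12 = 0.4850.
Mean within-SE = 2.74/6 = 0.4567; mean within-AA = 1.79/3 = 0.5967.
Geometric mean = √(0.4567 × 0.5967) = 0.5220.
HTMT = 0.4850 / 0.5220 = 0.929.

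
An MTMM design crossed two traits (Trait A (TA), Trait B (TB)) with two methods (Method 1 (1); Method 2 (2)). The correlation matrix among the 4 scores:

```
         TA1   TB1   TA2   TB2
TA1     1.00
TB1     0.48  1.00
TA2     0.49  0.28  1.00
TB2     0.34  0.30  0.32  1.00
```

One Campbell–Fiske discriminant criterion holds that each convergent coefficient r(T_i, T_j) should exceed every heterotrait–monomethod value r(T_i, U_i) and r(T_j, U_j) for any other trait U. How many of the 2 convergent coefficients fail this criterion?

1

Convergent coefficients and their comparison sets:
TA (methods 1·2): 0.49 vs {0.48, 0.32} → pass.
TB (methods 1·2): 0.30 vs {0.48, 0.32} → fail.
1 of 2 fail.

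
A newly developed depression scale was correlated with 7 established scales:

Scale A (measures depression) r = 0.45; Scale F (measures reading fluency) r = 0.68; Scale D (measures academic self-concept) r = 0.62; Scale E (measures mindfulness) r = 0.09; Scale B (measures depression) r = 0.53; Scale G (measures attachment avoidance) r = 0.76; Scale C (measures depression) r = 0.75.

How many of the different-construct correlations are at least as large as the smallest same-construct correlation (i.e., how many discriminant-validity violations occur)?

3

Convergent (same construct = depression): Scale A, Scale B, Scale C.
Smallest convergent = 0.45. Discriminant values: 0.68, 0.62, 0.09, 0.76; count ≥ 0.45 → 3.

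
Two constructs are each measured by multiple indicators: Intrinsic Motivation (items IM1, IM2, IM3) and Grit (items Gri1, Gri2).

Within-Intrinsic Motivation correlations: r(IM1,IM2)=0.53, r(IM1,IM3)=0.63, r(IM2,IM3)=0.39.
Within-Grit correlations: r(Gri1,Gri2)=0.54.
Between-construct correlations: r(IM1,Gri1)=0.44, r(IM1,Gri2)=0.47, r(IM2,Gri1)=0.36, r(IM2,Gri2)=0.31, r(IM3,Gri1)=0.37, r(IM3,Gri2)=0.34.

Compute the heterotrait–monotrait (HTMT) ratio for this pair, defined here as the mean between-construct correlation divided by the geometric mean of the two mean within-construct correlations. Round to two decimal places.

0.72

Mean heterotrait r = 2.29/6 = 0.3817.
Mean within-IM = 1.55/3 = 0.5167; mean within-Gri = 0.54/1 = 0.5400.
Geometric mean = √(0.5167 × 0.5400) = 0.5282.
HTMT = 0.3817 / 0.5282 = 0.72.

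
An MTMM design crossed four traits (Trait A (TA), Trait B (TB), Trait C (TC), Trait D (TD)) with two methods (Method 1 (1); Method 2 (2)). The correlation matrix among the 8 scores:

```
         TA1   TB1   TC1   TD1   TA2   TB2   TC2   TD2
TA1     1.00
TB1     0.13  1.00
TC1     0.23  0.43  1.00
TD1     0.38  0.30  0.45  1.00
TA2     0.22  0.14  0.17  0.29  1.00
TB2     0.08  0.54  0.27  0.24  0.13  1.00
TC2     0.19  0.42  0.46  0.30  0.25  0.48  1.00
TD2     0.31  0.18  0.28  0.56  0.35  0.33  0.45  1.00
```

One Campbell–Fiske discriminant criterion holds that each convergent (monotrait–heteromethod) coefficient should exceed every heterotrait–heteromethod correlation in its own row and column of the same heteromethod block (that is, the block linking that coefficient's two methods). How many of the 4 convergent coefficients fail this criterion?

1

Convergent coefficients and their comparison sets:
TA (methods 1·2): 0.22 vs {0.08, 0.14, 0.19, 0.17, 0.31, 0.29} → fail.
TB (methods 1·2): 0.54 vs {0.14, 0.08, 0.42, 0.27, 0.18, 0.24} → pass.
TC (methods 1·2): 0.46 vs {0.17, 0.19, 0.27, 0.42, 0.28, 0.30} → pass.
TD (methods 1·2): 0.56 vs {0.29, 0.31, 0.24, 0.18, 0.30, 0.28} → pass.
1 of 4 fail.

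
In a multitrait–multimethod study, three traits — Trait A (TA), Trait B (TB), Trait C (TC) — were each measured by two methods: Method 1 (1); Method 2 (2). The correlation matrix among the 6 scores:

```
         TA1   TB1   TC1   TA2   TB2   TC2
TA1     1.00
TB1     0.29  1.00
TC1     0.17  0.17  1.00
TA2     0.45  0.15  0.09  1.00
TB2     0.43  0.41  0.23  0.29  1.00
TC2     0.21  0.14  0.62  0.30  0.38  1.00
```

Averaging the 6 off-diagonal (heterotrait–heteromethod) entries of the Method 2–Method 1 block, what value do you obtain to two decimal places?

0.21

HTHM values (method 2 × method 1): 0.15, 0.09, 0.43, 0.23, 0.21, 0.14; mean = 1.25/6 = 0.21.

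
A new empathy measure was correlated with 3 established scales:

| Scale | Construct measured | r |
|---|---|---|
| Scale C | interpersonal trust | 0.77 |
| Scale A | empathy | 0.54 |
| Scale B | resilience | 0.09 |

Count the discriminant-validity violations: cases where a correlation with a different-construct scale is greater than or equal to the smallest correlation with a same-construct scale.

1

Convergent (same construct = empathy): Scale A.
Smallest convergent = 0.54. Discriminant values: 0.77, 0.09; count ≥ 0.54 → 1.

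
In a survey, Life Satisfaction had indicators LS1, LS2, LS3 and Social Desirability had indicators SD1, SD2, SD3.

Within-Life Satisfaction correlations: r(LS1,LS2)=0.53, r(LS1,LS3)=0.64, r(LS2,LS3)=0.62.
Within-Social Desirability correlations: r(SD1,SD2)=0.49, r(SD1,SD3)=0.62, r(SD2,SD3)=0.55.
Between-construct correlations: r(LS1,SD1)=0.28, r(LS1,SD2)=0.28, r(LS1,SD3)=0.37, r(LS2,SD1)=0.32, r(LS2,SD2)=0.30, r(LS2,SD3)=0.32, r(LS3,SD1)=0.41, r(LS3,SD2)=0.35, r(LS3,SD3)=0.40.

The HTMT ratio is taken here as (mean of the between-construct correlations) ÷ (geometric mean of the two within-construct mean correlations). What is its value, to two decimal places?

Mean between = 3.03/9 = 0.3367.
Mean within-LS = 1.79/3 = 0.5967; mean within-SD = 1.66/3 = 0.5533.
Geometric mean = √(0.5967 × 0.5533) = 0.5746.
HTMT = 0.3367 / 0.5746 = 0.59.

0.59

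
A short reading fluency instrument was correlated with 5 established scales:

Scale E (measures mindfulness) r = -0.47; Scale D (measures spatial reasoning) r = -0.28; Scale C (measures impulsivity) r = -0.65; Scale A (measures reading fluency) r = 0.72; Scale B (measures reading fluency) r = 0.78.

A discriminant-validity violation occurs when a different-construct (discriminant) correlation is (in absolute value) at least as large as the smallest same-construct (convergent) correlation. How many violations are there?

Convergent (same construct = reading fluency): Scale A, Scale B.
Smallest convergent = 0.72. Discriminant |r|: 0.47, 0.28, 0.65; count ≥ 0.72 → 0.

0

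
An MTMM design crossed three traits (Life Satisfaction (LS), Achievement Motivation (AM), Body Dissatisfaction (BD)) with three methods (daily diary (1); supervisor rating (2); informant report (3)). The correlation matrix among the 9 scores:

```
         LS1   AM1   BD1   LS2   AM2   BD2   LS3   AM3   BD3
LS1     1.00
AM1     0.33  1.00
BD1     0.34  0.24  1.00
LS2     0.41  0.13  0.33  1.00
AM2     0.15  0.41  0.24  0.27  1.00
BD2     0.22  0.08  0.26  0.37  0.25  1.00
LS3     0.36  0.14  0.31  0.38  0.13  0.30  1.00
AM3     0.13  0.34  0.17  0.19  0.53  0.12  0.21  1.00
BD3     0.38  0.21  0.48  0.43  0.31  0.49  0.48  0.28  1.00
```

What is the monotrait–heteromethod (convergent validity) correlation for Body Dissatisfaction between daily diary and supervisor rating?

0.26

Same trait (BD), different methods: r(BD1, BD2) = 0.26.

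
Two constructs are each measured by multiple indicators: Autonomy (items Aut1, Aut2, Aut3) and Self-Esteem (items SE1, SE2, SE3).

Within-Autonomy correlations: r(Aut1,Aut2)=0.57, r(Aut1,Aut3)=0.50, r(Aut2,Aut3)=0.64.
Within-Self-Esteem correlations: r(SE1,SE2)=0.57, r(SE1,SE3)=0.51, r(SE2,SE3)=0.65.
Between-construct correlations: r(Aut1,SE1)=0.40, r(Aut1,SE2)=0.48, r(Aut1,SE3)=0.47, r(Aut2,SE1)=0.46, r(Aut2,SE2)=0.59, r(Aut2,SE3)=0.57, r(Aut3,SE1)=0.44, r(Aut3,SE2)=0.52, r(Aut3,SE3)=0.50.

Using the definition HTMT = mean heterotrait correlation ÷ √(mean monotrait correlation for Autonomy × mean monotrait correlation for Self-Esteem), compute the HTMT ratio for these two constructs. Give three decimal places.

0.859

Mean between = 4.43/9 = 0.4922.
Mean within-Aut = 1.71/3 = 0.5700; mean within-SE = 1.73/3 = 0.5767.
Geometric mean = √(0.5700 × 0.5767) = 0.5733.
HTMT = 0.4922 / 0.5733 = 0.859.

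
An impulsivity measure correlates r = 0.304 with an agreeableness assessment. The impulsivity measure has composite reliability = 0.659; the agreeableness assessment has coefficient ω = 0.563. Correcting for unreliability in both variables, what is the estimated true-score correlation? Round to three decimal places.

r_true = r_obs / √(r_xx · r_yy) = 0.304 / √(0.659 × 0.563) = 0.304 / √0.371017 = 0.304 / 0.6091 ≈ 0.499.

0.499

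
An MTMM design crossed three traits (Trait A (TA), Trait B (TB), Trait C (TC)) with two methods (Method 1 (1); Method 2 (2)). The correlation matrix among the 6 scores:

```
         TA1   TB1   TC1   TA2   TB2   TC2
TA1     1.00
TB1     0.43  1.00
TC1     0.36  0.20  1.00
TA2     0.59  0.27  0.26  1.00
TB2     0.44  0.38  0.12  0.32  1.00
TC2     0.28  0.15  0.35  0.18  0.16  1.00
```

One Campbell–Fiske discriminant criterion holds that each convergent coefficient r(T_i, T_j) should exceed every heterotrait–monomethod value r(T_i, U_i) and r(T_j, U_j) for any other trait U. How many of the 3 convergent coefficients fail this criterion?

Checking each validity diagonal entry against its comparison values:
TA (methods 1·2): 0.59 vs {0.43, 0.32, 0.36, 0.18} → pass.
TB (methods 1·2): 0.38 vs {0.43, 0.32, 0.20, 0.16} → fail.
TC (methods 1·2): 0.35 vs {0.36, 0.18, 0.20, 0.16} → fail.
2 of 3 fail.

2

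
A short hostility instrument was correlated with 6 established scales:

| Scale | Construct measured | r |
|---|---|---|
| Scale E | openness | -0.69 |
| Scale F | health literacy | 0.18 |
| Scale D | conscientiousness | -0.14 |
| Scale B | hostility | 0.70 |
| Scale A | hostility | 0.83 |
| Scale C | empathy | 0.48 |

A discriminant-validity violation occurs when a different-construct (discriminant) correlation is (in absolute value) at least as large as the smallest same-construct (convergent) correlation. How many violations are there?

Convergent (same construct = hostility): Scale B, Scale A.
Smallest convergent = 0.70. Discriminant |r|: 0.69, 0.18, 0.14, 0.48; count ≥ 0.70 → 0.

0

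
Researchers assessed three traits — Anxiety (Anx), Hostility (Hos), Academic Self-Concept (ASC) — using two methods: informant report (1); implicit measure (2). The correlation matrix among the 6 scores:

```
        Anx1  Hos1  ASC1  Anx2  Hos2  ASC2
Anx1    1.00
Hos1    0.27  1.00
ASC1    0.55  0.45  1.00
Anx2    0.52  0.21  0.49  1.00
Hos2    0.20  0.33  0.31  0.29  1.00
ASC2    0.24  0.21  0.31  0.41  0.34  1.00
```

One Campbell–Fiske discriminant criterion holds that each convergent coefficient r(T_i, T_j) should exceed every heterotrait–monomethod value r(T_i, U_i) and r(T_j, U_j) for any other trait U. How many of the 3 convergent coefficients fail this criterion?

3

Convergent coefficients and their comparison sets:
Anx (methods 1·2): 0.52 vs {0.27, 0.29, 0.55, 0.41} → fail.
Hos (methods 1·2): 0.33 vs {0.27, 0.29, 0.45, 0.34} → fail.
ASC (methods 1·2): 0.31 vs {0.55, 0.41, 0.45, 0.34} → fail.
3 of 3 fail.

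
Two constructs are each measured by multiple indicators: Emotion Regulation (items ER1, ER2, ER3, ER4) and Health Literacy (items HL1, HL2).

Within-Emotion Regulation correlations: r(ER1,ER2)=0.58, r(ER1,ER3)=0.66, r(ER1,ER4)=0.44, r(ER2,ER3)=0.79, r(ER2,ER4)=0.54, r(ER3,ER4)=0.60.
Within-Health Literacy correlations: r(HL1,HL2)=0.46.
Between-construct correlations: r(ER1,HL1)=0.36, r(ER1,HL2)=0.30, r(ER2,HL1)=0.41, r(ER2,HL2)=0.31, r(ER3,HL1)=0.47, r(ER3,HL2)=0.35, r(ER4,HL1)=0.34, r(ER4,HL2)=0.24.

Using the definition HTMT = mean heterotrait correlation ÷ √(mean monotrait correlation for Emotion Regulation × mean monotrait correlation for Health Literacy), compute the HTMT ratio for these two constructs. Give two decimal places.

Mean between = 2.78/8 = 0.3475.
Mean within-ER = 3.61/6 = 0.6017; mean within-HL = 0.46/1 = 0.4600.
Geometric mean = √(0.6017 × 0.4600) = 0.5261.
HTMT = 0.3475 / 0.5261 = 0.66.

0.66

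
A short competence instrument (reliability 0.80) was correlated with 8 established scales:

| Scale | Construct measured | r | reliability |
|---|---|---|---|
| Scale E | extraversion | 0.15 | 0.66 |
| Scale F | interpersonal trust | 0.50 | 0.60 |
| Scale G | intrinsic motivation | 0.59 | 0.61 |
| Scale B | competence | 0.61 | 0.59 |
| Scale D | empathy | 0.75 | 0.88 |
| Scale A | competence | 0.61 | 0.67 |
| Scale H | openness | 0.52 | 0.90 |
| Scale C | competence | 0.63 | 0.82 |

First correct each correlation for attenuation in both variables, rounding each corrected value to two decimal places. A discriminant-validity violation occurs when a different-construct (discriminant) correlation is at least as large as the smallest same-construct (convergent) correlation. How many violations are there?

2

Disattenuated r (r / √(r_scale · r_new)):
  Scale E (disc): 0.15 / √(0.66·0.80) = 0.21
  Scale F (disc): 0.50 / √(0.60·0.80) = 0.72
  Scale G (disc): 0.59 / √(0.61·0.80) = 0.84
  Scale B (conv): 0.61 / √(0.59·0.80) = 0.89
  Scale D (disc): 0.75 / √(0.88·0.80) = 0.89
  Scale A (conv): 0.61 / √(0.67·0.80) = 0.83
  Scale H (disc): 0.52 / √(0.90·0.80) = 0.61
  Scale C (conv): 0.63 / √(0.82·0.80) = 0.78
Smallest convergent = 0.78. Discriminant values: 0.21, 0.72, 0.84, 0.89, 0.61; count ≥ 0.78 → 2.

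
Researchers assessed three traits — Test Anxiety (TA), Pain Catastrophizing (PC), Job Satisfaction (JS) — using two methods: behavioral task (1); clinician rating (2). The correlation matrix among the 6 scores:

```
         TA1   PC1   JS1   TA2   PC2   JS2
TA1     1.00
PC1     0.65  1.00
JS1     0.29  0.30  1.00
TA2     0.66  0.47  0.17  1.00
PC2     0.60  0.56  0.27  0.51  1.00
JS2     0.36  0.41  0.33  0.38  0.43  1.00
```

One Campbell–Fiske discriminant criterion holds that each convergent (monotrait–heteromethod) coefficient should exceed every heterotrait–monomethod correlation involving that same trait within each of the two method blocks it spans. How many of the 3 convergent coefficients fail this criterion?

Convergent coefficients and their comparison sets:
TA (methods 1·2): 0.66 vs {0.65, 0.51, 0.29, 0.38} → pass.
PC (methods 1·2): 0.56 vs {0.65, 0.51, 0.30, 0.43} → fail.
JS (methods 1·2): 0.33 vs {0.29, 0.38, 0.30, 0.43} → fail.
2 of 3 fail.

2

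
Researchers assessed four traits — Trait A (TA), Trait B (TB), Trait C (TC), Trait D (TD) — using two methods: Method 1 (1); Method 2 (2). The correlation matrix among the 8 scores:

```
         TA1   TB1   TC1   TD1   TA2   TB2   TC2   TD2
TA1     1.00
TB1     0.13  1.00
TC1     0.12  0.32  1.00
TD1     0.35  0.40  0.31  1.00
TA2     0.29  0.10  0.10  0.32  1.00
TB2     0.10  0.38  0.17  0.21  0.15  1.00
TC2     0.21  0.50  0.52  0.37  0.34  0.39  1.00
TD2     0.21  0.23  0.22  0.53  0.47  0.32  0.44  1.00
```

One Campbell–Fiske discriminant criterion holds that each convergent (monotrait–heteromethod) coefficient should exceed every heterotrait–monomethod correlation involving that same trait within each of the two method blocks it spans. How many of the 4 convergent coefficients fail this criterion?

2

Convergent coefficients and their comparison sets:
TA (methods 1·2): 0.29 vs {0.13, 0.15, 0.12, 0.34, 0.35, 0.47} → fail.
TB (methods 1·2): 0.38 vs {0.13, 0.15, 0.32, 0.39, 0.40, 0.32} → fail.
TC (methods 1·2): 0.52 vs {0.12, 0.34, 0.32, 0.39, 0.31, 0.44} → pass.
TD (methods 1·2): 0.53 vs {0.35, 0.47, 0.40, 0.32, 0.31, 0.44} → pass.
2 of 4 fail.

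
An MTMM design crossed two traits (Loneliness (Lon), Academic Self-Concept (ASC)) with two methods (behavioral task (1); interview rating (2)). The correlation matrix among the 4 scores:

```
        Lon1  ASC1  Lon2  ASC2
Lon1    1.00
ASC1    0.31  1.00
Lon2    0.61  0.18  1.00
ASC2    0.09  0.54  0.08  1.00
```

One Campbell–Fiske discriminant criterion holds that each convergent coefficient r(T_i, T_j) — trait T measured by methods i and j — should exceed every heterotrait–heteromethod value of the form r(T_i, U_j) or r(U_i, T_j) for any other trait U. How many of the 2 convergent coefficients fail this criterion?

0

Checking each validity diagonal entry against its comparison values:
Lon (methods 1·2): 0.61 vs {0.09, 0.18} → pass.
ASC (methods 1·2): 0.54 vs {0.18, 0.09} → pass.
0 of 2 fail.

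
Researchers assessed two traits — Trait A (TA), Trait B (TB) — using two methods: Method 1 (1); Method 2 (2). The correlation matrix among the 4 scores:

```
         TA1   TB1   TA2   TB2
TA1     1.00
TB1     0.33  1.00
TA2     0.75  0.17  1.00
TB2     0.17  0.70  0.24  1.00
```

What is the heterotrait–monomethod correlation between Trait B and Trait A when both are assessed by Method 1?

0.33

Different traits, same method: r(TB1, TA1) = 0.33.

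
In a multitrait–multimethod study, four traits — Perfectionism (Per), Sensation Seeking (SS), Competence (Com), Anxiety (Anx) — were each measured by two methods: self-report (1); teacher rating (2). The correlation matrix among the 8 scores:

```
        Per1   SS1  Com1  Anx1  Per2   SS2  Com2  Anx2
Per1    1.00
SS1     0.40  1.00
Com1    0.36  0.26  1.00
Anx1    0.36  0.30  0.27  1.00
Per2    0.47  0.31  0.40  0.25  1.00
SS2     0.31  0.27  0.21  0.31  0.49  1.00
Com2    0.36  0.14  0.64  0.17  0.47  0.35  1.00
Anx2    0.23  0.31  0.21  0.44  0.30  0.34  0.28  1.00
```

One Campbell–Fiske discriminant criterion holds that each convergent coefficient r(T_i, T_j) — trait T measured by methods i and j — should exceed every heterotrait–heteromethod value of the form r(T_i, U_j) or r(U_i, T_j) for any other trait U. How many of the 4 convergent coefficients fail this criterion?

1

Convergent coefficients and their comparison sets:
Per (methods 1·2): 0.47 vs {0.31, 0.31, 0.36, 0.40, 0.23, 0.25} → pass.
SS (methods 1·2): 0.27 vs {0.31, 0.31, 0.14, 0.21, 0.31, 0.31} → fail.
Com (methods 1·2): 0.64 vs {0.40, 0.36, 0.21, 0.14, 0.21, 0.17} → pass.
Anx (methods 1·2): 0.44 vs {0.25, 0.23, 0.31, 0.31, 0.17, 0.21} → pass.
1 of 4 fail.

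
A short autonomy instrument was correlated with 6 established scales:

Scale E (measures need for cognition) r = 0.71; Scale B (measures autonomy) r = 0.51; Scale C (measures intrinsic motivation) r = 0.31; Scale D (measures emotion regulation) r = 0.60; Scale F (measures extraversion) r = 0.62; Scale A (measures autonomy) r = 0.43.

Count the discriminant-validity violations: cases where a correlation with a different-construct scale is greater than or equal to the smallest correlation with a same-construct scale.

Convergent (same construct = autonomy): Scale B, Scale A.
Smallest convergent = 0.43. Discriminant values: 0.71, 0.31, 0.60, 0.62; count ≥ 0.43 → 3.

3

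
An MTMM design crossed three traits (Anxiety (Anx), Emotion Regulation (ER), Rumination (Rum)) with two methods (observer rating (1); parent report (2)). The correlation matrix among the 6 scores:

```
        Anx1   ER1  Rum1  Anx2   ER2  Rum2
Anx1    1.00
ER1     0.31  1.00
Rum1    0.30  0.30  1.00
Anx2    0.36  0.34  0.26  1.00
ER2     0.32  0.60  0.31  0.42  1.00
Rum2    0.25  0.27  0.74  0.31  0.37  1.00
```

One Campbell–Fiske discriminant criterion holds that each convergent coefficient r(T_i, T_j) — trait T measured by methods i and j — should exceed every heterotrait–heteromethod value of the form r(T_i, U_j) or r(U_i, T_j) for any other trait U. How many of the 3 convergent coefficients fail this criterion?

Each convergent coefficient versus the relevant comparison correlations:
Anx (methods 1·2): 0.36 vs {0.32, 0.34, 0.25, 0.26} → pass.
ER (methods 1·2): 0.60 vs {0.34, 0.32, 0.27, 0.31} → pass.
Rum (methods 1·2): 0.74 vs {0.26, 0.25, 0.31, 0.27} → pass.
0 of 3 fail.

0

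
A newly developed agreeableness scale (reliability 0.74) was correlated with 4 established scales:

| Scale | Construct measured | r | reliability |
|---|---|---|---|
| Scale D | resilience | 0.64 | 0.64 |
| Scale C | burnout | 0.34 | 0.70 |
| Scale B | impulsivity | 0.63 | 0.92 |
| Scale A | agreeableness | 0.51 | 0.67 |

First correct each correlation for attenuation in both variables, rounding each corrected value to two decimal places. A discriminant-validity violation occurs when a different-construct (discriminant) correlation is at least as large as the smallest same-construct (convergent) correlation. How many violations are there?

2

Disattenuated r (r / √(r_scale · r_new)):
  Scale D (disc): 0.64 / √(0.64·0.74) = 0.93
  Scale C (disc): 0.34 / √(0.70·0.74) = 0.47
  Scale B (disc): 0.63 / √(0.92·0.74) = 0.76
  Scale A (conv): 0.51 / √(0.67·0.74) = 0.72
Smallest convergent = 0.72. Discriminant values: 0.93, 0.47, 0.76; count ≥ 0.72 → 2.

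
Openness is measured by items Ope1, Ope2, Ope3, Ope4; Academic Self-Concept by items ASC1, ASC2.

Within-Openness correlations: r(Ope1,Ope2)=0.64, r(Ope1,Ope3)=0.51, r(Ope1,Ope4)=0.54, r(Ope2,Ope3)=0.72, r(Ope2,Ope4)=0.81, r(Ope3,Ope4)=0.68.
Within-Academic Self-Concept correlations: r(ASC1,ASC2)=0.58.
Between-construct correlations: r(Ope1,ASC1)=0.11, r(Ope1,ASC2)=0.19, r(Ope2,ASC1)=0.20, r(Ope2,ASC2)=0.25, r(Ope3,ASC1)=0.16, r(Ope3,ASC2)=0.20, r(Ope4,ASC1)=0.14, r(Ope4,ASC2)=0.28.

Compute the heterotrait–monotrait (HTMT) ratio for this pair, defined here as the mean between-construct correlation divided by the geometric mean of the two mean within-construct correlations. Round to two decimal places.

0.31

Mean between = 1.53/8 = 0.1913.
Mean within-Ope = 3.90/6 = 0.6500; mean within-ASC = 0.58/1 = 0.5800.
Geometric mean = √(0.6500 × 0.5800) = 0.6140.
HTMT = 0.1913 / 0.6140 = 0.31.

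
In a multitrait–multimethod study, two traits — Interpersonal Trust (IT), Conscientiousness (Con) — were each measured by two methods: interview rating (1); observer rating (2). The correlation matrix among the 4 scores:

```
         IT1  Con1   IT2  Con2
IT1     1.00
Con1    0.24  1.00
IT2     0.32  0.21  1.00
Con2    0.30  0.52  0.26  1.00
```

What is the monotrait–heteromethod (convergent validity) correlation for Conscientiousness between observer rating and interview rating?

Same trait (Con), different methods: r(Con2, Con1) = 0.52.

0.52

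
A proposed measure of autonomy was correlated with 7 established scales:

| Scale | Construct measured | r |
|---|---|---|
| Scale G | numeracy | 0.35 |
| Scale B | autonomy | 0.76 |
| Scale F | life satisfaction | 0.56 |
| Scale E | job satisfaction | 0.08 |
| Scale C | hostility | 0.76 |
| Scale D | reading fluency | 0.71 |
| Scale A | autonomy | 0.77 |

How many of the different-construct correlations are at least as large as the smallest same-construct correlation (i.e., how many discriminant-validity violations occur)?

1

Convergent (same construct = autonomy): Scale B, Scale A.
Smallest convergent = 0.76. Discriminant values: 0.35, 0.56, 0.08, 0.76, 0.71; count ≥ 0.76 → 1.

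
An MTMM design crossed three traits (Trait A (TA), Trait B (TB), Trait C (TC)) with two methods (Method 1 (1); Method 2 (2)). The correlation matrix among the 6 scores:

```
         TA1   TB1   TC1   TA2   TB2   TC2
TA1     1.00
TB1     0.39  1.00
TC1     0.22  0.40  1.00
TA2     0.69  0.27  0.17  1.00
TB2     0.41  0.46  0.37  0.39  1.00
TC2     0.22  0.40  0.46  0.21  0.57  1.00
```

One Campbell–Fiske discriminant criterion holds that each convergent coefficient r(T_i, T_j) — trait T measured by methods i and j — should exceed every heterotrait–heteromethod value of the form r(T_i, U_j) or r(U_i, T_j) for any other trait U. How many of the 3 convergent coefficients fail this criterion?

Each convergent coefficient versus the relevant comparison correlations:
TA (methods 1·2): 0.69 vs {0.41, 0.27, 0.22, 0.17} → pass.
TB (methods 1·2): 0.46 vs {0.27, 0.41, 0.40, 0.37} → pass.
TC (methods 1·2): 0.46 vs {0.17, 0.22, 0.37, 0.40} → pass.
0 of 3 fail.

0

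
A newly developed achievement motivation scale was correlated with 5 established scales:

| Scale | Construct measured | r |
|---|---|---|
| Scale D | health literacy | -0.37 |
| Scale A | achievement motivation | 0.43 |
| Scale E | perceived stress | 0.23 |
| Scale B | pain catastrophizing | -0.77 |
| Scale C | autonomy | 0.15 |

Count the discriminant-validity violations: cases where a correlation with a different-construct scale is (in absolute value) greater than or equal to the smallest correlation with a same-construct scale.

1

Convergent (same construct = achievement motivation): Scale A.
Smallest convergent = 0.43. Discriminant |r|: 0.37, 0.23, 0.77, 0.15; count ≥ 0.43 → 1.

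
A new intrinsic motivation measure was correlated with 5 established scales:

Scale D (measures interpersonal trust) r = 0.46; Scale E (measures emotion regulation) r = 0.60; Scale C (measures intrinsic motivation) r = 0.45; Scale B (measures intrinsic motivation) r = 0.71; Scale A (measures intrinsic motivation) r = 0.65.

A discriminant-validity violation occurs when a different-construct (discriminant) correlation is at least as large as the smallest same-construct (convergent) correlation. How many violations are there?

2

Convergent (same construct = intrinsic motivation): Scale C, Scale B, Scale A.
Smallest convergent = 0.45. Discriminant values: 0.46, 0.60; count ≥ 0.45 → 2.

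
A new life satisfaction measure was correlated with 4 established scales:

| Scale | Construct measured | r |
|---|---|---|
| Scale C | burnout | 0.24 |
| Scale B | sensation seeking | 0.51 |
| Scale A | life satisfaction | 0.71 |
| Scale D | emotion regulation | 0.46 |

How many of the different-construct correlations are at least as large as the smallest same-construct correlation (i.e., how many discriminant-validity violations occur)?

0

Convergent (same construct = life satisfaction): Scale A.
Smallest convergent = 0.71. Discriminant values: 0.24, 0.51, 0.46; count ≥ 0.71 → 0.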